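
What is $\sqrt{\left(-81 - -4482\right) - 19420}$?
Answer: $i \sqrt{15019} \approx 122.55 i$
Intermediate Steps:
$\sqrt{\left(-81 - -4482\right) - 19420} = \sqrt{\left(-81 + 4482\right) - 19420} = \sqrt{4401 - 19420} = \sqrt{-15019} = i \sqrt{15019}$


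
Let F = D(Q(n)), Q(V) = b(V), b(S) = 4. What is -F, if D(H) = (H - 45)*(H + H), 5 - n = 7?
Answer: 328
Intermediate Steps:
n = -2 (n = 5 - 1*7 = 5 - 7 = -2)
Q(V) = 4
D(H) = 2*H*(-45 + H) (D(H) = (-45 + H)*(2*H) = 2*H*(-45 + H))
F = -328 (F = 2*4*(-45 + 4) = 2*4*(-41) = -328)
-F = -1*(-328) = 328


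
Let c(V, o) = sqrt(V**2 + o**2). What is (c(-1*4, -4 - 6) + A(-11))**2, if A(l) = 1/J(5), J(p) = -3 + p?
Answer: 465/4 + 2*sqrt(29) ≈ 127.02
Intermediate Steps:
A(l) = 1/2 (A(l) = 1/(-3 + 5) = 1/2)
(c(-1*4, -4 - 6) + A(-11))**2 = (sqrt((-1*4)**2 + (-4 - 6)**2) + 1/2)**2 = (sqrt((-4)**2 + (-10)**2) + 1/2)**2 = (sqrt(16 + 100) + 1/2)**2 = (sqrt(116) + 1/2)**2 = (2*sqrt(29) + 1/2)**2 = (1/2 + 2*sqrt(29))**2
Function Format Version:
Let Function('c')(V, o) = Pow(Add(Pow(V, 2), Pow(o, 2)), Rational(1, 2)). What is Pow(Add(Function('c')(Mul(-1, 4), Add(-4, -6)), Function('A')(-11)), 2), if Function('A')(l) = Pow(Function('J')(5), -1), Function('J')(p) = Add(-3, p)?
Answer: Add(Rational(465, 4), Mul(2, Pow(29, Rational(1, 2)))) ≈ 127.02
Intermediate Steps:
Function('A')(l) = Rational(1, 2) (Function('A')(l) = Pow(Add(-3, 5), -1) = Pow(2, -1) = Rational(1, 2))
Pow(Add(Function('c')(Mul(-1, 4), Add(-4, -6)), Function('A')(-11)), 2) = Pow(Add(Pow(Add(Pow(Mul(-1, 4), 2), Pow(Add(-4, -6), 2)), Rational(1, 2)), Rational(1, 2)), 2) = Pow(Add(Pow(Add(Pow(-4, 2), Pow(-10, 2)), Rational(1, 2)), Rational(1, 2)), 2) = Pow(Add(Pow(Add(16, 100), Rational(1, 2)), Rational(1, 2)), 2) = Pow(Add(Pow(116, Rational(1, 2)), Rational(1, 2)), 2) = Pow(Add(Mul(2, Pow(29, Rational(1, 2))), Rational(1, 2)), 2) = Pow(Add(Rational(1, 2), Mul(2, Pow(29, Rational(1, 2)))), 2)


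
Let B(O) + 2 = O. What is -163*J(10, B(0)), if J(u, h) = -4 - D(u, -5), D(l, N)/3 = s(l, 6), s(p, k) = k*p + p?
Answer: 34882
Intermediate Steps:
s(p, k) = p + k*p
B(O) = -2 + O
D(l, N) = 21*l (D(l, N) = 3*(l*(1 + 6)) = 3*(l*7) = 3*(7*l) = 21*l)
J(u, h) = -4 - 21*u
-163*J(10, B(0)) = -163*(-4 - 21*10) = -163*(-4 - 210) = -163*(-214) = 34882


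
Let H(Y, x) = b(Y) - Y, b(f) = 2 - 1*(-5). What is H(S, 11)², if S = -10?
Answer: 289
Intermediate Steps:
b(f) = 7 (b(f) = 2 + 5 = 7)
H(Y, x) = 7 - Y
H(S, 11)² = (7 - 1*(-10))² = (7 + 10)² = 17² = 289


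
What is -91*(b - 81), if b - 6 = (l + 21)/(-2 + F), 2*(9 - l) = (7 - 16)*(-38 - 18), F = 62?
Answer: 71617/10 ≈ 7161.7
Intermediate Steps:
l = -243 (l = 9 - (7 - 16)*(-38 - 18)/2 = 9 - (-9)*(-56)/2 = 9 - ½*504 = 9 - 252 = -243)
b = 23/10 (b = 6 + (-243 + 21)/(-2 + 62) = 6 - 222/60 = 6 - 222*1/60 = 6 - 37/10 = 23/10 ≈ 2.3000)
-91*(b - 81) = -91*(23/10 - 81) = -91*(-787/10) = 71617/10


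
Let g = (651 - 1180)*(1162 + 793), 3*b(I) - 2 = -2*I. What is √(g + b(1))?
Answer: 23*I*√1955 ≈ 1017.0*I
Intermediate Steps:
b(I) = ⅔ - 2*I/3 (b(I) = ⅔ + (-2*I)/3 = ⅔ - 2*I/3)
g = -1034195 (g = -529*1955 = -1034195)
√(g + b(1)) = √(-1034195 + (⅔ - ⅔*1)) = √(-1034195 + (⅔ - ⅔)) = √(-1034195 + 0) = √(-1034195) = 23*I*√1955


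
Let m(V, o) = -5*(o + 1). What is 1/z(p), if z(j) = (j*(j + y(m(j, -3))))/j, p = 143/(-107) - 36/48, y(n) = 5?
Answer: 428/1247 ≈ 0.34322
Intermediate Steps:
m(V, o) = -5 - 5*o (m(V, o) = -5*(1 + o) = -5 - 5*o)
p = -893/428 (p = 143*(-1/107) - 36*1/48 = -143/107 - ¾ = -893/428 ≈ -2.0864)
z(j) = 5 + j (z(j) = (j*(j + 5))/j = (j*(5 + j))/j = 5 + j)
1/z(p) = 1/(5 - 893/428) = 1/(1247/428) = 428/1247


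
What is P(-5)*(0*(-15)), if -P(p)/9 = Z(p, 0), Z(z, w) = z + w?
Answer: 0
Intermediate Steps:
Z(z, w) = w + z
P(p) = -9*p (P(p) = -9*(0 + p) = -9*p)
P(-5)*(0*(-15)) = (-9*(-5))*(0*(-15)) = 45*0 = 0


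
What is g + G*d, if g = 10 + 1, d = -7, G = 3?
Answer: -10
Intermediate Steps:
g = 11
g + G*d = 11 + 3*(-7) = 11 - 21 = -10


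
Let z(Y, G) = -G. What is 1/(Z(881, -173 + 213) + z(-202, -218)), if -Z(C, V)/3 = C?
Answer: -1/2425 ≈ -0.00041237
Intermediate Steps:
Z(C, V) = -3*C
1/(Z(881, -173 + 213) + z(-202, -218)) = 1/(-3*881 - 1*(-218)) = 1/(-2643 + 218) = 1/(-2425) = -1/2425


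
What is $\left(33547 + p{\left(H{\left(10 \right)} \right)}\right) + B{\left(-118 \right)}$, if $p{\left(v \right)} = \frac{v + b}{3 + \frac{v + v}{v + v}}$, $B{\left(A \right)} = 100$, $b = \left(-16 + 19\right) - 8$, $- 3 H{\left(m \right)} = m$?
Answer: $\frac{403739}{12} \approx 33645.0$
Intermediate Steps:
$H{\left(m \right)} = - \frac{m}{3}$
$b = -5$ ($b = 3 - 8 = -5$)
$p{\left(v \right)} = - \frac{5}{4} + \frac{v}{4}$ ($p{\left(v \right)} = \frac{v - 5}{3 + \frac{v + v}{v + v}} = \frac{-5 + v}{3 + \frac{2 v}{2 v}} = \frac{-5 + v}{3 + 2 v \frac{1}{2 v}} = \frac{-5 + v}{3 + 1} = \frac{-5 + v}{4} = \left(-5 + v\right) \frac{1}{4} = - \frac{5}{4} + \frac{v}{4}$)
$\left(33547 + p{\left(H{\left(10 \right)} \right)}\right) + B{\left(-118 \right)} = \left(33547 - \left(\frac{5}{4} - \frac{\left(- \frac{1}{3}\right) 10}{4}\right)\right) + 100 = \left(33547 + \left(- \frac{5}{4} + \frac{1}{4} \left(- \frac{10}{3}\right)\right)\right) + 100 = \left(33547 - \frac{25}{12}\right) + 100 = \frac{402539}{12} + 100 = \frac{403739}{12}$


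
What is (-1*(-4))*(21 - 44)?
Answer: -92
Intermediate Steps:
(-1*(-4))*(21 - 44) = 4*(-23) = -92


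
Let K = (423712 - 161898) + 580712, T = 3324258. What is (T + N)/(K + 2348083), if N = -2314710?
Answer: 34812/110021 ≈ 0.31641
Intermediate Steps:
K = 842526 (K = 261814 + 580712 = 842526)
(T + N)/(K + 2348083) = (3324258 - 2314710)/(842526 + 2348083) = 1009548/3190609 = 1009548*(1/3190609) = 34812/110021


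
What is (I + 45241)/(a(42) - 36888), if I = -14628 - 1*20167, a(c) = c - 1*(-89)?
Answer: -10446/36757 ≈ -0.28419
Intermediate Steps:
a(c) = 89 + c (a(c) = c + 89 = 89 + c)
I = -34795 (I = -14628 - 20167 = -34795)
(I + 45241)/(a(42) - 36888) = (-34795 + 45241)/((89 + 42) - 36888) = 10446/(131 - 36888) = 10446/(-36757) = 10446*(-1/36757) = -10446/36757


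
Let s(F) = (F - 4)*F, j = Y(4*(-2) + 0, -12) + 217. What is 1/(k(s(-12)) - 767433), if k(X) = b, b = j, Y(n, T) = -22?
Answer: -1/767238 ≈ -1.3034e-6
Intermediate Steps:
j = 195 (j = -22 + 217 = 195)
s(F) = F*(-4 + F) (s(F) = (-4 + F)*F = F*(-4 + F))
b = 195
k(X) = 195
1/(k(s(-12)) - 767433) = 1/(195 - 767433) = 1/(-767238) = -1/767238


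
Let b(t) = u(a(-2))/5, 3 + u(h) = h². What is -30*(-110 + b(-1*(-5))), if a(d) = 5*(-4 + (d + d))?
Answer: -6282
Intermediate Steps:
a(d) = -20 + 10*d (a(d) = 5*(-4 + 2*d) = -20 + 10*d)
u(h) = -3 + h²
b(t) = 1597/5 (b(t) = (-3 + (-20 + 10*(-2))²)/5 = (-3 + (-20 - 20)²)*(⅕) = (-3 + (-40)²)*(⅕) = (-3 + 1600)*(⅕) = 1597*(⅕) = 1597/5)
-30*(-110 + b(-1*(-5))) = -30*(-110 + 1597/5) = -30*1047/5 = -6282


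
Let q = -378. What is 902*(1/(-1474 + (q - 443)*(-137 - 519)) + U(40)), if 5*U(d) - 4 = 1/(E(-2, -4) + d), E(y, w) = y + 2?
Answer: 19499801761/26855100 ≈ 726.11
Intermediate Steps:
E(y, w) = 2 + y
U(d) = 4/5 + 1/(5*d) (U(d) = 4/5 + 1/(5*((2 - 2) + d)) = 4/5 + 1/(5*(0 + d)) = 4/5 + 1/(5*d))
902*(1/(-1474 + (q - 443)*(-137 - 519)) + U(40)) = 902*(1/(-1474 + (-378 - 443)*(-137 - 519)) + (1/5)*(1 + 4*40)/40) = 902*(1/(-1474 - 821*(-656)) + (1/5)*(1/40)*(1 + 160)) = 902*(1/(-1474 + 538576) + (1/5)*(1/40)*161) = 902*(1/537102 + 161/200) = 902*(43236811/53710200) = 19499801761/26855100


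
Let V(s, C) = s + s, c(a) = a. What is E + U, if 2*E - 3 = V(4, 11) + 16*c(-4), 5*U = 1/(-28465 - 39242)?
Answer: -17942357/677070 ≈ -26.500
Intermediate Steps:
U = -1/338535 (U = 1/(5*(-28465 - 39242)) = (⅕)/(-67707) = (⅕)*(-1/67707) = -1/338535 ≈ -2.9539e-6)
V(s, C) = 2*s
E = -53/2 (E = 3/2 + (2*4 + 16*(-4))/2 = 3/2 + (8 - 64)/2 = 3/2 + (½)*(-56) = 3/2 - 28 = -53/2 ≈ -26.500)
E + U = -53/2 - 1/338535 = -17942357/677070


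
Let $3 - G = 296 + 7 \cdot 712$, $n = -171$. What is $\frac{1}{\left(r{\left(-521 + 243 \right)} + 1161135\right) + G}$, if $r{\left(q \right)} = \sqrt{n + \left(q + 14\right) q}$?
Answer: $\frac{385286}{445335880981} - \frac{\sqrt{73221}}{1336007642943} \approx 8.6496 \cdot 10^{-7}$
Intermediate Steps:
$G = -5277$ ($G = 3 - \left(296 + 7 \cdot 712\right) = 3 - \left(296 + 4984\right) = 3 - 5280 = -5277$)
$r{\left(q \right)} = \sqrt{-171 + q \left(14 + q\right)}$ ($r{\left(q \right)} = \sqrt{-171 + \left(q + 14\right) q} = \sqrt{-171 + \left(14 + q\right) q} = \sqrt{-171 + q \left(14 + q\right)}$)
$\frac{1}{\left(r{\left(-521 + 243 \right)} + 1161135\right) + G} = \frac{1}{\left(\sqrt{-171 + \left(-521 + 243\right)^{2} + 14 \left(-521 + 243\right)} + 1161135\right) - 5277} = \frac{1}{\left(\sqrt{-171 + \left(-278\right)^{2} + 14 \left(-278\right)} + 1161135\right) - 5277} = \frac{1}{\left(\sqrt{-171 + 77284 - 3892} + 1161135\right) - 5277} = \frac{1}{\left(\sqrt{73221} + 1161135\right) - 5277} = \frac{1}{\left(1161135 + \sqrt{73221}\right) - 5277} = \frac{1}{1155858 + \sqrt{73221}}$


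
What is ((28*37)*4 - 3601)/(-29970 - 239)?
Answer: -543/30209 ≈ -0.017975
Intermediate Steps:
((28*37)*4 - 3601)/(-29970 - 239) = (1036*4 - 3601)/(-30209) = (4144 - 3601)*(-1/30209) = 543*(-1/30209) = -543/30209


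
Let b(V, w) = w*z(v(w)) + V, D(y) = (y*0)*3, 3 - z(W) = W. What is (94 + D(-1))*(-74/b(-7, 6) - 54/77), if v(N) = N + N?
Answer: 225976/4697 ≈ 48.111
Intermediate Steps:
v(N) = 2*N
z(W) = 3 - W
D(y) = 0 (D(y) = 0*3 = 0)
b(V, w) = V + w*(3 - 2*w) (b(V, w) = w*(3 - 2*w) + V = V + w*(3 - 2*w))
(94 + D(-1))*(-74/b(-7, 6) - 54/77) = (94 + 0)*(-74/(-7 - 1*6*(-3 + 2*6)) - 54/77) = 94*(-74/(-7 - 1*6*(-3 + 12)) - 54*1/77) = 94*(-74/(-7 - 1*6*9) - 54/77) = 94*(-74/(-7 - 54) - 54/77) = 94*(-74/(-61) - 54/77) = 94*(-74*(-1/61) - 54/77) = 94*(74/61 - 54/77) = 94*(2404/4697) = 225976/4697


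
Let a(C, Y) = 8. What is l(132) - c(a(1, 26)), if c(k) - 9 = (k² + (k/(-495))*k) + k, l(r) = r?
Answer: 25309/495 ≈ 51.129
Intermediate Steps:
c(k) = 9 + k + 494*k²/495 (c(k) = 9 + ((k² + (k/(-495))*k) + k) = 9 + ((k² + (k*(-1/495))*k) + k) = 9 + ((k² + (-k/495)*k) + k) = 9 + ((k² - k²/495) + k) = 9 + (494*k²/495 + k) = 9 + (k + 494*k²/495) = 9 + k + 494*k²/495)
l(132) - c(a(1, 26)) = 132 - (9 + 8 + (494/495)*8²) = 132 - (9 + 8 + (494/495)*64) = 132 - (9 + 8 + 31616/495) = 132 - 1*40031/495 = 132 - 40031/495 = 25309/495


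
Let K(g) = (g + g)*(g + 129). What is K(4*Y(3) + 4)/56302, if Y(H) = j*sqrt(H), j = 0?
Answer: 532/28151 ≈ 0.018898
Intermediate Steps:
Y(H) = 0 (Y(H) = 0*sqrt(H) = 0)
K(g) = 2*g*(129 + g) (K(g) = (2*g)*(129 + g) = 2*g*(129 + g))
K(4*Y(3) + 4)/56302 = (2*(4*0 + 4)*(129 + (4*0 + 4)))/56302 = (2*(0 + 4)*(129 + (0 + 4)))*(1/56302) = (2*4*(129 + 4))*(1/56302) = (2*4*133)*(1/56302) = 1064*(1/56302) = 532/28151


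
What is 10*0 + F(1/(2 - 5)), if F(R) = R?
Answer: -⅓ ≈ -0.33333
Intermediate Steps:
10*0 + F(1/(2 - 5)) = 10*0 + 1/(2 - 5) = 0 + 1/(-3) = 0 - ⅓ = -⅓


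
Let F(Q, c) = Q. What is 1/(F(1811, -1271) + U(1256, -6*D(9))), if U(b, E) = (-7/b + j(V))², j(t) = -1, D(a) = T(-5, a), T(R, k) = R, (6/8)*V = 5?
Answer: 1577536/2858512865 ≈ 0.00055187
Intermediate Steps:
V = 20/3 (V = (4/3)*5 = 20/3 ≈ 6.6667)
D(a) = -5
U(b, E) = (-1 - 7/b)² (U(b, E) = (-7/b - 1)² = (-1 - 7/b)²)
1/(F(1811, -1271) + U(1256, -6*D(9))) = 1/(1811 + (7 + 1256)²/1256²) = 1/(1811 + (1/1577536)*1263²) = 1/(1811 + (1/1577536)*1595169) = 1/(1811 + 1595169/1577536) = 1/(2858512865/1577536) = 1577536/2858512865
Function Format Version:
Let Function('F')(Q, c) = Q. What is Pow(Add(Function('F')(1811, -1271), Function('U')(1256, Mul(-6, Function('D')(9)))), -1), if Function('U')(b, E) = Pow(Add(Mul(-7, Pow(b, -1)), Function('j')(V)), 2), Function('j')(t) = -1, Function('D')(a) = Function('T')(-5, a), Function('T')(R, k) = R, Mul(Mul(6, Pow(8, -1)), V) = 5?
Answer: Rational(1577536, 2858512865) ≈ 0.00055187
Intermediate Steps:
V = Rational(20, 3) (V = Mul(Rational(4, 3), 5) = Rational(20, 3) ≈ 6.6667)
Function('D')(a) = -5
Function('U')(b, E) = Pow(Add(-1, Mul(-7, Pow(b, -1))), 2) (Function('U')(b, E) = Pow(Add(Mul(-7, Pow(b, -1)), -1), 2) = Pow(Add(-1, Mul(-7, Pow(b, -1))), 2))
Pow(Add(Function('F')(1811, -1271), Function('U')(1256, Mul(-6, Function('D')(9)))), -1) = Pow(Add(1811, Mul(Pow(1256, -2), Pow(Add(7, 1256), 2))), -1) = Pow(Add(1811, Mul(Rational(1, 1577536), Pow(1263, 2))), -1) = Pow(Add(1811, Mul(Rational(1, 1577536), 1595169)), -1) = Pow(Add(1811, Rational(1595169, 1577536)), -1) = Pow(Rational(2858512865, 1577536), -1) = Rational(1577536, 2858512865)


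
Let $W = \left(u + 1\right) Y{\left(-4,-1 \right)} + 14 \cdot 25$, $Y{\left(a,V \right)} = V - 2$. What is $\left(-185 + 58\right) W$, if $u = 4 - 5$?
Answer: $-44450$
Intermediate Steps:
$Y{\left(a,V \right)} = -2 + V$
$u = -1$ ($u = 4 - 5 = -1$)
$W = 350$ ($W = \left(-1 + 1\right) \left(-2 - 1\right) + 14 \cdot 25 = 0 \left(-3\right) + 350 = 0 + 350 = 350$)
$\left(-185 + 58\right) W = \left(-185 + 58\right) 350 = \left(-127\right) 350 = -44450$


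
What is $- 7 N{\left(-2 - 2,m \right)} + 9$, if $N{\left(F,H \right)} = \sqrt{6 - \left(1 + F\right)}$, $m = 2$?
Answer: $-12$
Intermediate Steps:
$N{\left(F,H \right)} = \sqrt{5 - F}$
$- 7 N{\left(-2 - 2,m \right)} + 9 = - 7 \sqrt{5 - \left(-2 - 2\right)} + 9 = - 7 \sqrt{5 - -4} + 9 = - 7 \sqrt{5 + 4} + 9 = - 7 \sqrt{9} + 9 = \left(-7\right) 3 + 9 = -21 + 9 = -12$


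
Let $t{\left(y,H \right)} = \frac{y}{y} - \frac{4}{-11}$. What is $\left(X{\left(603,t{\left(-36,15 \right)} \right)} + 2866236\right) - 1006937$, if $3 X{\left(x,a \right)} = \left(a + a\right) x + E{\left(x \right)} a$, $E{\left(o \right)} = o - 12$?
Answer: $\frac{20461274}{11} \approx 1.8601 \cdot 10^{6}$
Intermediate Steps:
$t{\left(y,H \right)} = \frac{15}{11}$ ($t{\left(y,H \right)} = 1 - - \frac{4}{11} = 1 + \frac{4}{11} = \frac{15}{11}$)
$E{\left(o \right)} = -12 + o$ ($E{\left(o \right)} = o - 12 = -12 + o$)
$X{\left(x,a \right)} = \frac{a \left(-12 + x\right)}{3} + \frac{2 a x}{3}$ ($X{\left(x,a \right)} = \frac{\left(a + a\right) x + \left(-12 + x\right) a}{3} = \frac{2 a x + a \left(-12 + x\right)}{3} = \frac{a \left(-12 + x\right) + 2 a x}{3} = \frac{a \left(-12 + x\right)}{3} + \frac{2 a x}{3}$)
$\left(X{\left(603,t{\left(-36,15 \right)} \right)} + 2866236\right) - 1006937 = \left(\frac{15 \left(-4 + 603\right)}{11} + 2866236\right) - 1006937 = \left(\frac{15}{11} \cdot 599 + 2866236\right) - 1006937 = \left(\frac{8985}{11} + 2866236\right) - 1006937 = \frac{31537581}{11} - 1006937 = \frac{20461274}{11}$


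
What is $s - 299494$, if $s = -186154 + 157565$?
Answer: $-328083$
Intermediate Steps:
$s = -28589$
$s - 299494 = -28589 - 299494 = -328083$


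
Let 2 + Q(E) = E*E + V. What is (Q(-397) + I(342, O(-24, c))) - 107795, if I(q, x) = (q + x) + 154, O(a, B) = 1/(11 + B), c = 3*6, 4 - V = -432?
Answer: 1471577/29 ≈ 50744.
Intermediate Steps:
V = 436 (V = 4 - 1*(-432) = 4 + 432 = 436)
c = 18
Q(E) = 434 + E**2 (Q(E) = -2 + (E*E + 436) = -2 + (E**2 + 436) = -2 + (436 + E**2) = 434 + E**2)
I(q, x) = 154 + q + x
(Q(-397) + I(342, O(-24, c))) - 107795 = ((434 + (-397)**2) + (154 + 342 + 1/(11 + 18))) - 107795 = ((434 + 157609) + (154 + 342 + 1/29)) - 107795 = (158043 + (154 + 342 + 1/29)) - 107795 = (158043 + 14385/29) - 107795 = 4597632/29 - 107795 = 1471577/29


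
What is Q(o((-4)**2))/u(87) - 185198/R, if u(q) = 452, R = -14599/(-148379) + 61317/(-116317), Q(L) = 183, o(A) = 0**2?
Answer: 8809411936843747/20395241180 ≈ 4.3193e+5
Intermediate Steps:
o(A) = 0
R = -180488860/420951223 (R = -14599*(-1/148379) + 61317*(-1/116317) = 14599/148379 - 61317/116317 = -180488860/420951223 ≈ -0.42876)
Q(o((-4)**2))/u(87) - 185198/R = 183/452 - 185198/(-180488860/420951223) = 183*(1/452) - 185198*(-420951223/180488860) = 183/452 + 38979662298577/90244430 = 8809411936843747/20395241180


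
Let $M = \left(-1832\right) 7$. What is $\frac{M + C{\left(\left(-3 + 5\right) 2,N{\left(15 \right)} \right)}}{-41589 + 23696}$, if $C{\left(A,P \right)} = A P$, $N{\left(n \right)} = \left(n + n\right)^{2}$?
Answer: $\frac{9224}{17893} \approx 0.51551$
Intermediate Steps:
$N{\left(n \right)} = 4 n^{2}$ ($N{\left(n \right)} = \left(2 n\right)^{2} = 4 n^{2}$)
$M = -12824$
$\frac{M + C{\left(\left(-3 + 5\right) 2,N{\left(15 \right)} \right)}}{-41589 + 23696} = \frac{-12824 + \left(-3 + 5\right) 2 \cdot 4 \cdot 15^{2}}{-41589 + 23696} = \frac{-12824 + 2 \cdot 2 \cdot 4 \cdot 225}{-17893} = \left(-12824 + 4 \cdot 900\right) \left(- \frac{1}{17893}\right) = \left(-12824 + 3600\right) \left(- \frac{1}{17893}\right) = \left(-9224\right) \left(- \frac{1}{17893}\right) = \frac{9224}{17893}$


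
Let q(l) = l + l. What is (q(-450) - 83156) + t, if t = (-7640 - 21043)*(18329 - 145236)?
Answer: 3639989425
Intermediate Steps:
q(l) = 2*l
t = 3640073481 (t = -28683*(-126907) = 3640073481)
(q(-450) - 83156) + t = (2*(-450) - 83156) + 3640073481 = (-900 - 83156) + 3640073481 = -84056 + 3640073481 = 3639989425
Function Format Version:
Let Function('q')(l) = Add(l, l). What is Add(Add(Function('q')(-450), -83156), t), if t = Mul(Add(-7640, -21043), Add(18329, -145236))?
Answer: 3639989425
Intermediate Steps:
Function('q')(l) = Mul(2, l)
t = 3640073481 (t = Mul(-28683, -126907) = 3640073481)
Add(Add(Function('q')(-450), -83156), t) = Add(Add(Mul(2, -450), -83156), 3640073481) = Add(Add(-900, -83156), 3640073481) = Add(-84056, 3640073481) = 3639989425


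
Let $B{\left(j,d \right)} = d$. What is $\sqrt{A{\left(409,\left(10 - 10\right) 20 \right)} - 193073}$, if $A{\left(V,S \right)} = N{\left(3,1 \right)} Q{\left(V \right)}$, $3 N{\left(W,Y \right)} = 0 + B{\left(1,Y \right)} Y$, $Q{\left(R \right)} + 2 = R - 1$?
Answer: $\frac{i \sqrt{1736439}}{3} \approx 439.25 i$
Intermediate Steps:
$Q{\left(R \right)} = -3 + R$ ($Q{\left(R \right)} = -2 + \left(R - 1\right) = -2 + \left(-1 + R\right) = -3 + R$)
$N{\left(W,Y \right)} = \frac{Y^{2}}{3}$ ($N{\left(W,Y \right)} = \frac{0 + Y Y}{3} = \frac{0 + Y^{2}}{3} = \frac{Y^{2}}{3}$)
$A{\left(V,S \right)} = -1 + \frac{V}{3}$ ($A{\left(V,S \right)} = \frac{1^{2}}{3} \left(-3 + V\right) = \frac{1}{3} \cdot 1 \left(-3 + V\right) = \frac{-3 + V}{3} = -1 + \frac{V}{3}$)
$\sqrt{A{\left(409,\left(10 - 10\right) 20 \right)} - 193073} = \sqrt{\left(-1 + \frac{1}{3} \cdot 409\right) - 193073} = \sqrt{\left(-1 + \frac{409}{3}\right) - 193073} = \sqrt{\frac{406}{3} - 193073} = \sqrt{- \frac{578813}{3}} = \frac{i \sqrt{1736439}}{3}$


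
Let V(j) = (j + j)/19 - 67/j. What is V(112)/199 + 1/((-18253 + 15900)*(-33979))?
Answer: 1904071282877/33857681922064 ≈ 0.056238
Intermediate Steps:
V(j) = -67/j + 2*j/19 (V(j) = (2*j)*(1/19) - 67/j = 2*j/19 - 67/j = -67/j + 2*j/19)
V(112)/199 + 1/((-18253 + 15900)*(-33979)) = (-67/112 + (2/19)*112)/199 + 1/((-18253 + 15900)*(-33979)) = (-67*1/112 + 224/19)*(1/199) - 1/33979/(-2353) = (-67/112 + 224/19)*(1/199) - 1/2353*(-1/33979) = (23815/2128)*(1/199) + 1/79952587 = 23815/423472 + 1/79952587 = 1904071282877/33857681922064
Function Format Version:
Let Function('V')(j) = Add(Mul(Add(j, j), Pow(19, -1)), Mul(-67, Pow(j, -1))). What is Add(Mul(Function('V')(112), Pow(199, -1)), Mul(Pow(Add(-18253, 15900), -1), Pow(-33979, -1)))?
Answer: Rational(1904071282877, 33857681922064) ≈ 0.056238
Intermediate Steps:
Function('V')(j) = Add(Mul(-67, Pow(j, -1)), Mul(Rational(2, 19), j)) (Function('V')(j) = Add(Mul(Mul(2, j), Rational(1, 19)), Mul(-67, Pow(j, -1))) = Add(Mul(Rational(2, 19), j), Mul(-67, Pow(j, -1))) = Add(Mul(-67, Pow(j, -1)), Mul(Rational(2, 19), j)))
Add(Mul(Function('V')(112), Pow(199, -1)), Mul(Pow(Add(-18253, 15900), -1), Pow(-33979, -1))) = Add(Mul(Add(Mul(-67, Pow(112, -1)), Mul(Rational(2, 19), 112)), Pow(199, -1)), Mul(Pow(Add(-18253, 15900), -1), Pow(-33979, -1))) = Add(Mul(Add(Mul(-67, Rational(1, 112)), Rational(224, 19)), Rational(1, 199)), Mul(Pow(-2353, -1), Rational(-1, 33979))) = Add(Mul(Add(Rational(-67, 112), Rational(224, 19)), Rational(1, 199)), Mul(Rational(-1, 2353), Rational(-1, 33979))) = Add(Mul(Rational(23815, 2128), Rational(1, 199)), Rational(1, 79952587)) = Add(Rational(23815, 423472), Rational(1, 79952587)) = Rational(1904071282877, 33857681922064)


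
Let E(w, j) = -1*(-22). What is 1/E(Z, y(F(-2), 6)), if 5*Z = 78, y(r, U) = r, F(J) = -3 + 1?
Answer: 1/22 ≈ 0.045455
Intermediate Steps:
F(J) = -2
Z = 78/5 (Z = (⅕)*78 = 78/5 ≈ 15.600)
E(w, j) = 22
1/E(Z, y(F(-2), 6)) = 1/22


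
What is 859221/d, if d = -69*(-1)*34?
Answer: 286407/782 ≈ 366.25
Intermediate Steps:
d = 2346 (d = 69*34 = 2346)
859221/d = 859221/2346 = 859221*(1/2346) = 286407/782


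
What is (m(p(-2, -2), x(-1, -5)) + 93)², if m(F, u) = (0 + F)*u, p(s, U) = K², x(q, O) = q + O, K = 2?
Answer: 4761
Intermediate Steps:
x(q, O) = O + q
p(s, U) = 4 (p(s, U) = 2² = 4)
m(F, u) = F*u
(m(p(-2, -2), x(-1, -5)) + 93)² = (4*(-5 - 1) + 93)² = (4*(-6) + 93)² = (-24 + 93)² = 69² = 4761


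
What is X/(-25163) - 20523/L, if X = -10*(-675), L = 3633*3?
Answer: -196662833/91417179 ≈ -2.1513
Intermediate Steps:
L = 10899
X = 6750
X/(-25163) - 20523/L = 6750/(-25163) - 20523/10899 = 6750*(-1/25163) - 20523*1/10899 = -6750/25163 - 6841/3633 = -196662833/91417179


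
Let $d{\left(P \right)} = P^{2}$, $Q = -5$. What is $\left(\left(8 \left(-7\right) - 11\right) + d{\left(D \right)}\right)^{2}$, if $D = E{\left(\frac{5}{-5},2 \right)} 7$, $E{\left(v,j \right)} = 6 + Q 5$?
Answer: $310534884$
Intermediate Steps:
$E{\left(v,j \right)} = -19$ ($E{\left(v,j \right)} = 6 - 25 = -19$)
$D = -133$ ($D = \left(-19\right) 7 = -133$)
$\left(\left(8 \left(-7\right) - 11\right) + d{\left(D \right)}\right)^{2} = \left(\left(8 \left(-7\right) - 11\right) + \left(-133\right)^{2}\right)^{2} = \left(\left(-56 - 11\right) + 17689\right)^{2} = \left(-67 + 17689\right)^{2} = 17622^{2} = 310534884$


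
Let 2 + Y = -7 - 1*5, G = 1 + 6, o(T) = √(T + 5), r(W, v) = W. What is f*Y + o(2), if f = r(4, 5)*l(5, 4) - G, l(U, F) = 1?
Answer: 42 + √7 ≈ 44.646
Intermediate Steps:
o(T) = √(5 + T)
G = 7
Y = -14 (Y = -2 + (-7 - 1*5) = -2 + (-7 - 5) = -2 - 12 = -14)
f = -3 (f = 4*1 - 1*7 = 4 - 7 = -3)
f*Y + o(2) = -3*(-14) + √(5 + 2) = 42 + √7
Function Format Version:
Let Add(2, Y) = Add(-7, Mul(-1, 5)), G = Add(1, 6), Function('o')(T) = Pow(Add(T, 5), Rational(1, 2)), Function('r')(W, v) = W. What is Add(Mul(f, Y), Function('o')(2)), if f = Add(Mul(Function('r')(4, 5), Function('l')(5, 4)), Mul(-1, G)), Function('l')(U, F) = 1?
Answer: Add(42, Pow(7, Rational(1, 2))) ≈ 44.646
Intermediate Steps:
Function('o')(T) = Pow(Add(5, T), Rational(1, 2))
G = 7
Y = -14 (Y = Add(-2, Add(-7, Mul(-1, 5))) = Add(-2, Add(-7, -5)) = Add(-2, -12) = -14)
f = -3 (f = Add(Mul(4, 1), Mul(-1, 7)) = Add(4, -7) = -3)
Add(Mul(f, Y), Function('o')(2)) = Add(Mul(-3, -14), Pow(Add(5, 2), Rational(1, 2))) = Add(42, Pow(7, Rational(1, 2)))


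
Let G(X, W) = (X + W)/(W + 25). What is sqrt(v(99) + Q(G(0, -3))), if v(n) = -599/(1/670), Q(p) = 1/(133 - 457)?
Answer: I*sqrt(130030921)/18 ≈ 633.51*I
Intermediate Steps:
G(X, W) = (W + X)/(25 + W)
Q(p) = -1/324 (Q(p) = 1/(-324) = -1/324)
v(n) = -401330 (v(n) = -599/1/670 = -599*670 = -401330)
sqrt(v(99) + Q(G(0, -3))) = sqrt(-401330 - 1/324) = sqrt(-130030921/324) = I*sqrt(130030921)/18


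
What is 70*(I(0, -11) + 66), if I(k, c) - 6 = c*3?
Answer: 2730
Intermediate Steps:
I(k, c) = 6 + 3*c (I(k, c) = 6 + c*3 = 6 + 3*c)
70*(I(0, -11) + 66) = 70*((6 + 3*(-11)) + 66) = 70*((6 - 33) + 66) = 70*(-27 + 66) = 70*39 = 2730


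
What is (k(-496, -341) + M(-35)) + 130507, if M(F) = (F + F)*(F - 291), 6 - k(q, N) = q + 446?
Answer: 153383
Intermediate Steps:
k(q, N) = -440 - q (k(q, N) = 6 - (q + 446) = 6 - (446 + q) = 6 + (-446 - q) = -440 - q)
M(F) = 2*F*(-291 + F) (M(F) = (2*F)*(-291 + F) = 2*F*(-291 + F))
(k(-496, -341) + M(-35)) + 130507 = ((-440 - 1*(-496)) + 2*(-35)*(-291 - 35)) + 130507 = ((-440 + 496) + 2*(-35)*(-326)) + 130507 = (56 + 22820) + 130507 = 22876 + 130507 = 153383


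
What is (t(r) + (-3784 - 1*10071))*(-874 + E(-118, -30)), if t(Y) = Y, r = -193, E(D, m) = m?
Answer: 12699392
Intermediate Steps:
(t(r) + (-3784 - 1*10071))*(-874 + E(-118, -30)) = (-193 + (-3784 - 1*10071))*(-874 - 30) = (-193 + (-3784 - 10071))*(-904) = (-193 - 13855)*(-904) = -14048*(-904) = 12699392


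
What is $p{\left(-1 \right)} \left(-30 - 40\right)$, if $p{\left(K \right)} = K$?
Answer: $70$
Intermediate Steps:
$p{\left(-1 \right)} \left(-30 - 40\right) = - (-30 - 40) = \left(-1\right) \left(-70\right) = 70$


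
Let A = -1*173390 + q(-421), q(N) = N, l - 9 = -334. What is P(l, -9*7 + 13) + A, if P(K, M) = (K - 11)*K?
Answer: -64611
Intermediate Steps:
l = -325 (l = 9 - 334 = -325)
A = -173811 (A = -1*173390 - 421 = -173390 - 421 = -173811)
P(K, M) = K*(-11 + K) (P(K, M) = (-11 + K)*K = K*(-11 + K))
P(l, -9*7 + 13) + A = -325*(-11 - 325) - 173811 = -325*(-336) - 173811 = 109200 - 173811 = -64611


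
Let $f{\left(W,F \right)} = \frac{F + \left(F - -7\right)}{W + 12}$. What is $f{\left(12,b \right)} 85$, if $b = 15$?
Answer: $\frac{3145}{24} \approx 131.04$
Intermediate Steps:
$f{\left(W,F \right)} = \frac{7 + 2 F}{12 + W}$ ($f{\left(W,F \right)} = \frac{F + \left(F + 7\right)}{12 + W} = \frac{F + \left(7 + F\right)}{12 + W} = \frac{7 + 2 F}{12 + W}$)
$f{\left(12,b \right)} 85 = \frac{7 + 2 \cdot 15}{12 + 12} \cdot 85 = \frac{7 + 30}{24} \cdot 85 = \frac{1}{24} \cdot 37 \cdot 85 = \frac{37}{24} \cdot 85 = \frac{3145}{24}$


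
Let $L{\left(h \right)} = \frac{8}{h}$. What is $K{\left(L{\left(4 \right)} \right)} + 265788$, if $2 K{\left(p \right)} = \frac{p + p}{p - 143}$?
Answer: $\frac{37476106}{141} \approx 2.6579 \cdot 10^{5}$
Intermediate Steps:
$K{\left(p \right)} = \frac{p}{-143 + p}$ ($K{\left(p \right)} = \frac{\left(p + p\right) \frac{1}{p - 143}}{2} = \frac{2 p \frac{1}{-143 + p}}{2} = \frac{p}{-143 + p}$)
$K{\left(L{\left(4 \right)} \right)} + 265788 = \frac{8 \cdot \frac{1}{4}}{-143 + \frac{8}{4}} + 265788 = \frac{8 \cdot \frac{1}{4}}{-143 + 8 \cdot \frac{1}{4}} + 265788 = \frac{2}{-143 + 2} + 265788 = \frac{2}{-141} + 265788 = 2 \left(- \frac{1}{141}\right) + 265788 = - \frac{2}{141} + 265788 = \frac{37476106}{141}$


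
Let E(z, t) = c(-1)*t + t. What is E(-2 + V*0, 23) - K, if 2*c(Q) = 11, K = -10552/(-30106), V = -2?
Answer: 4490295/30106 ≈ 149.15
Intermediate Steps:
K = 5276/15053 (K = -10552*(-1/30106) = 5276/15053 ≈ 0.35049)
c(Q) = 11/2 (c(Q) = (½)*11 = 11/2)
E(z, t) = 13*t/2 (E(z, t) = 11*t/2 + t = 13*t/2)
E(-2 + V*0, 23) - K = (13/2)*23 - 1*5276/15053 = 299/2 - 5276/15053 = 4490295/30106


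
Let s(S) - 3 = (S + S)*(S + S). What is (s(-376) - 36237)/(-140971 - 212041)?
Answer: -264635/176506 ≈ -1.4993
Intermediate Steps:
s(S) = 3 + 4*S² (s(S) = 3 + (S + S)*(S + S) = 3 + (2*S)*(2*S) = 3 + 4*S²)
(s(-376) - 36237)/(-140971 - 212041) = ((3 + 4*(-376)²) - 36237)/(-140971 - 212041) = ((3 + 4*141376) - 36237)/(-353012) = ((3 + 565504) - 36237)*(-1/353012) = (565507 - 36237)*(-1/353012) = 529270*(-1/353012) = -264635/176506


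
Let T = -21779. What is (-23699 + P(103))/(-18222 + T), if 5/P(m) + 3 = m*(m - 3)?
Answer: 244028598/411890297 ≈ 0.59246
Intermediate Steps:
P(m) = 5/(-3 + m*(-3 + m)) (P(m) = 5/(-3 + m*(m - 3)) = 5/(-3 + m*(-3 + m)))
(-23699 + P(103))/(-18222 + T) = (-23699 + 5/(-3 + 103² - 3*103))/(-18222 - 21779) = (-23699 + 5/(-3 + 10609 - 309))/(-40001) = (-23699 + 5/10297)*(-1/40001) = -244028598/10297*(-1/40001) = 244028598/411890297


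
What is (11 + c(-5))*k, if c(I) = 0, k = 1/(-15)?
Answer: -11/15 ≈ -0.73333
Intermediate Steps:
k = -1/15 ≈ -0.066667
(11 + c(-5))*k = (11 + 0)*(-1/15) = 11*(-1/15) = -11/15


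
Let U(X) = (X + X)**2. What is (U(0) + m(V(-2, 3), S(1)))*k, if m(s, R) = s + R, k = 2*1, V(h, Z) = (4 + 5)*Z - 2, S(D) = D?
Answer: 52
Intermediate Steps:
V(h, Z) = -2 + 9*Z (V(h, Z) = 9*Z - 2 = -2 + 9*Z)
U(X) = 4*X**2 (U(X) = (2*X)**2 = 4*X**2)
k = 2
m(s, R) = R + s
(U(0) + m(V(-2, 3), S(1)))*k = (4*0**2 + (1 + (-2 + 9*3)))*2 = (4*0 + (1 + (-2 + 27)))*2 = (0 + (1 + 25))*2 = (0 + 26)*2 = 26*2 = 52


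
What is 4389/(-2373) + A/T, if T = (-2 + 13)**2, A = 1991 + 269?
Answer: 230091/13673 ≈ 16.828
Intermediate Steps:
A = 2260
T = 121 (T = 11**2 = 121)
4389/(-2373) + A/T = 4389/(-2373) + 2260/121 = 4389*(-1/2373) + 2260*(1/121) = -209/113 + 2260/121 = 230091/13673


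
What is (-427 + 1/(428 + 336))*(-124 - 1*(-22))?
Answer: 16637577/382 ≈ 43554.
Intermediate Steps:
(-427 + 1/(428 + 336))*(-124 - 1*(-22)) = (-427 + 1/764)*(-124 + 22) = (-427 + 1/764)*(-102) = -326227/764*(-102) = 16637577/382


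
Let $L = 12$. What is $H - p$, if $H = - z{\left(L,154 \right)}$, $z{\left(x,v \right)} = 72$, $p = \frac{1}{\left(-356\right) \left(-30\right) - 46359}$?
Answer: $- \frac{2568887}{35679} \approx -72.0$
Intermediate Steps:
$p = - \frac{1}{35679}$ ($p = \frac{1}{10680 - 46359} = \frac{1}{-35679} = - \frac{1}{35679} \approx -2.8028 \cdot 10^{-5}$)
$H = -72$ ($H = \left(-1\right) 72 = -72$)
$H - p = -72 - - \frac{1}{35679} = -72 + \frac{1}{35679} = - \frac{2568887}{35679}$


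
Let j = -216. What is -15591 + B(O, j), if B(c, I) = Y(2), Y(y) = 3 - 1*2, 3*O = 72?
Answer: -15590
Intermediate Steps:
O = 24 (O = (⅓)*72 = 24)
Y(y) = 1 (Y(y) = 3 - 2 = 1)
B(c, I) = 1
-15591 + B(O, j) = -15591 + 1 = -15590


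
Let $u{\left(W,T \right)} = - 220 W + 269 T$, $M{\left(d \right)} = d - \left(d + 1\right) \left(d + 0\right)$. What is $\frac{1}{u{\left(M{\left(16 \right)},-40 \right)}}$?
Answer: $\frac{1}{45560} \approx 2.1949 \cdot 10^{-5}$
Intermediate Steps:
$M{\left(d \right)} = d - d \left(1 + d\right)$ ($M{\left(d \right)} = d - \left(1 + d\right) d = d - d \left(1 + d\right)$)
$\frac{1}{u{\left(M{\left(16 \right)},-40 \right)}} = \frac{1}{- 220 \left(- 16^{2}\right) + 269 \left(-40\right)} = \frac{1}{- 220 \left(\left(-1\right) 256\right) - 10760} = \frac{1}{\left(-220\right) \left(-256\right) - 10760} = \frac{1}{56320 - 10760} = \frac{1}{45560}$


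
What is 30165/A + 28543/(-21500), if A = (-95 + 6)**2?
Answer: 422458397/170301500 ≈ 2.4806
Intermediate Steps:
A = 7921 (A = (-89)**2 = 7921)
30165/A + 28543/(-21500) = 30165/7921 + 28543/(-21500) = 30165*(1/7921) + 28543*(-1/21500) = 30165/7921 - 28543/21500 = 422458397/170301500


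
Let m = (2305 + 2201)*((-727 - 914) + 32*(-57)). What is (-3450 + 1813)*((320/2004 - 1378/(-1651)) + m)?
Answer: 1626239572666268/63627 ≈ 2.5559e+10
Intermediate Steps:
m = -15613290 (m = 4506*(-1641 - 1824) = 4506*(-3465) = -15613290)
(-3450 + 1813)*((320/2004 - 1378/(-1651)) + m) = (-3450 + 1813)*((320/2004 - 1378/(-1651)) - 15613290) = -1637*((320*(1/2004) - 1378*(-1/1651)) - 15613290) = -1637*((80/501 + 106/127) - 15613290) = -1637*(63266/63627 - 15613290) = -1637*(-993426739564/63627) = 1626239572666268/63627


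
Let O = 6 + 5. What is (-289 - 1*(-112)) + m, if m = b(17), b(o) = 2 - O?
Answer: -186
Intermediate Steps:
O = 11
b(o) = -9 (b(o) = 2 - 1*11 = 2 - 11 = -9)
m = -9
(-289 - 1*(-112)) + m = (-289 - 1*(-112)) - 9 = (-289 + 112) - 9 = -177 - 9 = -186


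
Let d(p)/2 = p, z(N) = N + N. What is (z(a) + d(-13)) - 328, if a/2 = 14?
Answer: -298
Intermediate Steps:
a = 28 (a = 2*14 = 28)
z(N) = 2*N
d(p) = 2*p
(z(a) + d(-13)) - 328 = (2*28 + 2*(-13)) - 328 = (56 - 26) - 328 = 30 - 328 = -298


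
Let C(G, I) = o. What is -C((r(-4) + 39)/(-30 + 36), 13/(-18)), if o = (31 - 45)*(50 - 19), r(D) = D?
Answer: 434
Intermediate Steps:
o = -434 (o = -14*31 = -434)
C(G, I) = -434
-C((r(-4) + 39)/(-30 + 36), 13/(-18)) = -1*(-434) = 434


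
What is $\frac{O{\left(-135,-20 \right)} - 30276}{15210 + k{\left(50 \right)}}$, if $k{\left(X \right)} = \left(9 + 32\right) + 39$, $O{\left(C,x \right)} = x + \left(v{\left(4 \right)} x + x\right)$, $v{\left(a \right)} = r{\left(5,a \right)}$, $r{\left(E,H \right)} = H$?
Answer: $- \frac{15198}{7645} \approx -1.988$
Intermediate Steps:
$v{\left(a \right)} = a$
$O{\left(C,x \right)} = 6 x$ ($O{\left(C,x \right)} = x + \left(4 x + x\right) = x + 5 x = 6 x$)
$k{\left(X \right)} = 80$ ($k{\left(X \right)} = 41 + 39 = 80$)
$\frac{O{\left(-135,-20 \right)} - 30276}{15210 + k{\left(50 \right)}} = \frac{6 \left(-20\right) - 30276}{15210 + 80} = \frac{-120 - 30276}{15290} = \left(-30396\right) \frac{1}{15290} = - \frac{15198}{7645}$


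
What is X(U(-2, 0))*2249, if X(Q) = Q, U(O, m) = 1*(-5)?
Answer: -11245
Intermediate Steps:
U(O, m) = -5
X(U(-2, 0))*2249 = -5*2249 = -11245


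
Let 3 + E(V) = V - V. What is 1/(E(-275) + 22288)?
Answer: 1/22285 ≈ 4.4873e-5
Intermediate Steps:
E(V) = -3 (E(V) = -3 + (V - V) = -3 + 0 = -3)
1/(E(-275) + 22288) = 1/(-3 + 22288) = 1/22285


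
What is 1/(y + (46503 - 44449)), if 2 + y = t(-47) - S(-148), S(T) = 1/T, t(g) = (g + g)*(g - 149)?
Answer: 148/3030449 ≈ 4.8838e-5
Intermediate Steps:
t(g) = 2*g*(-149 + g) (t(g) = (2*g)*(-149 + g) = 2*g*(-149 + g))
y = 2726457/148 (y = -2 + (2*(-47)*(-149 - 47) - 1/(-148)) = -2 + (2*(-47)*(-196) - 1*(-1/148)) = -2 + (18424 + 1/148) = -2 + 2726753/148 = 2726457/148 ≈ 18422.)
1/(y + (46503 - 44449)) = 1/(2726457/148 + (46503 - 44449)) = 1/(2726457/148 + 2054) = 1/(3030449/148) = 148/3030449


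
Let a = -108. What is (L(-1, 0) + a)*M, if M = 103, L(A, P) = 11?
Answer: -9991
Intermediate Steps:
(L(-1, 0) + a)*M = (11 - 108)*103 = -97*103 = -9991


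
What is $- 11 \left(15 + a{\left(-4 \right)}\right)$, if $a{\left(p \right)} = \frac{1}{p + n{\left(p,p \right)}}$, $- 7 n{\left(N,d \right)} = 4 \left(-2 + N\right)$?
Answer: $- \frac{583}{4} \approx -145.75$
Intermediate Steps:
$n{\left(N,d \right)} = \frac{8}{7} - \frac{4 N}{7}$ ($n{\left(N,d \right)} = - \frac{4 \left(-2 + N\right)}{7} = - \frac{-8 + 4 N}{7} = \frac{8}{7} - \frac{4 N}{7}$)
$a{\left(p \right)} = \frac{1}{\frac{8}{7} + \frac{3 p}{7}}$ ($a{\left(p \right)} = \frac{1}{p - \left(- \frac{8}{7} + \frac{4 p}{7}\right)} = \frac{1}{\frac{8}{7} + \frac{3 p}{7}}$)
$- 11 \left(15 + a{\left(-4 \right)}\right) = - 11 \left(15 + \frac{7}{8 + 3 \left(-4\right)}\right) = - 11 \left(15 + \frac{7}{8 - 12}\right) = - 11 \left(15 + \frac{7}{-4}\right) = - 11 \left(15 + 7 \left(- \frac{1}{4}\right)\right) = - 11 \left(15 - \frac{7}{4}\right) = \left(-11\right) \frac{53}{4} = - \frac{583}{4}$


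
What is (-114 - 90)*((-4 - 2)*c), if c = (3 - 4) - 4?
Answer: -6120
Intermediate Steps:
c = -5 (c = -1 - 4 = -5)
(-114 - 90)*((-4 - 2)*c) = (-114 - 90)*((-4 - 2)*(-5)) = -(-1224)*(-5) = -204*30 = -6120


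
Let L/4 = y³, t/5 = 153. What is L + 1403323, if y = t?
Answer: 1792191823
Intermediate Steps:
t = 765 (t = 5*153 = 765)
y = 765
L = 1790788500 (L = 4*765³ = 4*447697125 = 1790788500)
L + 1403323 = 1790788500 + 1403323 = 1792191823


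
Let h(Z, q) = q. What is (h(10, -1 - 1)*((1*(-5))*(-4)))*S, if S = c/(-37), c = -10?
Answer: -400/37 ≈ -10.811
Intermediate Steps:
S = 10/37 (S = -10/(-37) = -10*(-1/37) = 10/37 ≈ 0.27027)
(h(10, -1 - 1)*((1*(-5))*(-4)))*S = ((-1 - 1)*((1*(-5))*(-4)))*(10/37) = -(-10)*(-4)*(10/37) = -2*20*(10/37) = -40*10/37 = -400/37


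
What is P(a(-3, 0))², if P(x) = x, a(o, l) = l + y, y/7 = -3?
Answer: 441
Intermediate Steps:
y = -21 (y = 7*(-3) = -21)
a(o, l) = -21 + l (a(o, l) = l - 21 = -21 + l)
P(a(-3, 0))² = (-21 + 0)² = (-21)² = 441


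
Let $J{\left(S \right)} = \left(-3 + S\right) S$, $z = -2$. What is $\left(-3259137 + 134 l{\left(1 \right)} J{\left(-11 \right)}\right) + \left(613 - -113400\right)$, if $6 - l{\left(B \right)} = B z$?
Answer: $-2980036$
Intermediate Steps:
$l{\left(B \right)} = 6 + 2 B$ ($l{\left(B \right)} = 6 - B \left(-2\right) = 6 - - 2 B = 6 + 2 B$)
$J{\left(S \right)} = S \left(-3 + S\right)$
$\left(-3259137 + 134 l{\left(1 \right)} J{\left(-11 \right)}\right) + \left(613 - -113400\right) = \left(-3259137 + 134 \left(6 + 2 \cdot 1\right) \left(- 11 \left(-3 - 11\right)\right)\right) + \left(613 - -113400\right) = \left(-3259137 + 134 \left(6 + 2\right) \left(\left(-11\right) \left(-14\right)\right)\right) + \left(613 + 113400\right) = \left(-3259137 + 134 \cdot 8 \cdot 154\right) + 114013 = \left(-3259137 + 1072 \cdot 154\right) + 114013 = \left(-3259137 + 165088\right) + 114013 = -3094049 + 114013 = -2980036$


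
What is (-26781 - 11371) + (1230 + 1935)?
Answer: -34987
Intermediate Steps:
(-26781 - 11371) + (1230 + 1935) = -38152 + 3165 = -34987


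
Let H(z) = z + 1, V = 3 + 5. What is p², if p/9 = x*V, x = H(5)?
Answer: 186624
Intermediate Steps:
V = 8
H(z) = 1 + z
x = 6 (x = 1 + 5 = 6)
p = 432 (p = 9*(6*8) = 9*48 = 432)
p² = 432² = 186624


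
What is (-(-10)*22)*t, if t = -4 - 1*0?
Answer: -880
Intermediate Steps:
t = -4 (t = -4 + 0 = -4)
(-(-10)*22)*t = -(-10)*22*(-4) = -10*(-22)*(-4) = 220*(-4) = -880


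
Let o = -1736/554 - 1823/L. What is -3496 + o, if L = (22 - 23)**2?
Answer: -1474231/277 ≈ -5322.1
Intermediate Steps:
L = 1 (L = (-1)**2 = 1)
o = -505839/277 (o = -1736/554 - 1823/1 = -1736*1/554 - 1823*1 = -868/277 - 1823 = -505839/277 ≈ -1826.1)
-3496 + o = -3496 - 505839/277 = -1474231/277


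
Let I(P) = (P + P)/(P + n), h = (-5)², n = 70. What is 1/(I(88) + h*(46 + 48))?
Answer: 79/185738 ≈ 0.00042533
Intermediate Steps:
h = 25
I(P) = 2*P/(70 + P) (I(P) = (P + P)/(P + 70) = (2*P)/(70 + P) = 2*P/(70 + P))
1/(I(88) + h*(46 + 48)) = 1/(2*88/(70 + 88) + 25*(46 + 48)) = 1/(2*88/158 + 25*94) = 1/(2*88*(1/158) + 2350) = 1/(88/79 + 2350) = 1/(185738/79) = 79/185738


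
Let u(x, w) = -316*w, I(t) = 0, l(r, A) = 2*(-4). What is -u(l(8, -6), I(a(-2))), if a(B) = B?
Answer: 0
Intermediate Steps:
l(r, A) = -8
-u(l(8, -6), I(a(-2))) = -(-316)*0 = -1*0 = 0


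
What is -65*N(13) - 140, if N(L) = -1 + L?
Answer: -920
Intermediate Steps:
-65*N(13) - 140 = -65*(-1 + 13) - 140 = -65*12 - 140 = -780 - 140 = -920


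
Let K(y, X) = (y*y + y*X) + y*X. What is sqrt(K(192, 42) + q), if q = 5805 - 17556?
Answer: sqrt(41241) ≈ 203.08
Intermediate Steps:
K(y, X) = y**2 + 2*X*y (K(y, X) = (y**2 + X*y) + X*y = y**2 + 2*X*y)
q = -11751
sqrt(K(192, 42) + q) = sqrt(192*(192 + 2*42) - 11751) = sqrt(192*(192 + 84) - 11751) = sqrt(192*276 - 11751) = sqrt(52992 - 11751) = sqrt(41241)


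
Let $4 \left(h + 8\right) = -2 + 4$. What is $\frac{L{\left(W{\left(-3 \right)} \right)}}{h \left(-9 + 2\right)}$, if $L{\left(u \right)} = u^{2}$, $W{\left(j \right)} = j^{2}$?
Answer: $\frac{54}{35} \approx 1.5429$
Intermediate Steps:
$h = - \frac{15}{2}$ ($h = -8 + \frac{-2 + 4}{4} = -8 + \frac{1}{4} \cdot 2 = -8 + \frac{1}{2} = - \frac{15}{2} \approx -7.5$)
$\frac{L{\left(W{\left(-3 \right)} \right)}}{h \left(-9 + 2\right)} = \frac{\left(\left(-3\right)^{2}\right)^{2}}{\left(- \frac{15}{2}\right) \left(-9 + 2\right)} = \frac{9^{2}}{\left(- \frac{15}{2}\right) \left(-7\right)} = \frac{81}{\frac{105}{2}} = 81 \cdot \frac{2}{105} = \frac{54}{35}$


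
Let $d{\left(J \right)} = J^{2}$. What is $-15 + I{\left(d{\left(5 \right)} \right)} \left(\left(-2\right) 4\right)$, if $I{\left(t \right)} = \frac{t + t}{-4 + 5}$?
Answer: $-415$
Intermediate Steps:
$I{\left(t \right)} = 2 t$ ($I{\left(t \right)} = \frac{2 t}{1} = 2 t 1 = 2 t$)
$-15 + I{\left(d{\left(5 \right)} \right)} \left(\left(-2\right) 4\right) = -15 + 2 \cdot 5^{2} \left(\left(-2\right) 4\right) = -15 + 2 \cdot 25 \left(-8\right) = -15 + 50 \left(-8\right) = -15 - 400 = -415$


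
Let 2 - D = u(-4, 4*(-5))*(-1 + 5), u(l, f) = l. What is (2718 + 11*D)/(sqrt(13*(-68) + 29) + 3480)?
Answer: 75168/89713 - 324*I*sqrt(95)/448565 ≈ 0.83787 - 0.0070401*I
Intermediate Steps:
D = 18 (D = 2 - (-4)*(-1 + 5) = 2 - (-4)*4 = 2 - 1*(-16) = 2 + 16 = 18)
(2718 + 11*D)/(sqrt(13*(-68) + 29) + 3480) = (2718 + 11*18)/(sqrt(13*(-68) + 29) + 3480) = (2718 + 198)/(sqrt(-884 + 29) + 3480) = 2916/(sqrt(-855) + 3480) = 2916/(3*I*sqrt(95) + 3480) = 2916/(3480 + 3*I*sqrt(95))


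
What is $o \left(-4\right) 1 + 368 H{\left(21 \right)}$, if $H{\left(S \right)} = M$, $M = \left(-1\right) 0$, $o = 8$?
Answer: $-32$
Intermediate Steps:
$M = 0$
$H{\left(S \right)} = 0$
$o \left(-4\right) 1 + 368 H{\left(21 \right)} = 8 \left(-4\right) 1 + 368 \cdot 0 = \left(-32\right) 1 + 0 = -32 + 0 = -32$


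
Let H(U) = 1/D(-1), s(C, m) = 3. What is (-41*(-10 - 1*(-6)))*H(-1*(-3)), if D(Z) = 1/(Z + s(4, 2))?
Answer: 328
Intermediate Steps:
D(Z) = 1/(3 + Z) (D(Z) = 1/(Z + 3) = 1/(3 + Z))
H(U) = 2 (H(U) = 1/(1/(3 - 1)) = 1/(1/2) = 1/(½) = 2)
(-41*(-10 - 1*(-6)))*H(-1*(-3)) = -41*(-10 - 1*(-6))*2 = -41*(-10 + 6)*2 = -41*(-4)*2 = 164*2 = 328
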